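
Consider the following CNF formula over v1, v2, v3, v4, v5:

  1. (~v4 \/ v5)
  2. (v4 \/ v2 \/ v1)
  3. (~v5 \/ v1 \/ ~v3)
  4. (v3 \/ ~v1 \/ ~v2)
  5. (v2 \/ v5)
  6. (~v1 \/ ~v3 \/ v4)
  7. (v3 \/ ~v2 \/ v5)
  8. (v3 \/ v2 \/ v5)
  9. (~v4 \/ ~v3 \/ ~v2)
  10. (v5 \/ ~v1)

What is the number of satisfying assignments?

Satisfying assignments:
  v1=0 v2=0 v3=0 v4=1 v5=1
  v1=0 v2=1 v3=0 v4=0 v5=1
  v1=0 v2=1 v3=0 v4=1 v5=1
  v1=0 v2=1 v3=1 v4=0 v5=0
  v1=1 v2=0 v3=0 v4=0 v5=1
  v1=1 v2=0 v3=0 v4=1 v5=1
  v1=1 v2=0 v3=1 v4=1 v5=1
That's 7 in total.

7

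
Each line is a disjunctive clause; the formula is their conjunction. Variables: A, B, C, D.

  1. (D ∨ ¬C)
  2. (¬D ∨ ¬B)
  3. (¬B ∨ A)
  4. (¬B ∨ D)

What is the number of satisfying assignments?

Satisfying assignments:
  A=F B=F C=F D=F
  A=F B=F C=F D=T
  A=F B=F C=T D=T
  A=T B=F C=F D=F
  A=T B=F C=F D=T
  A=T B=F C=T D=T
Count: 6.

6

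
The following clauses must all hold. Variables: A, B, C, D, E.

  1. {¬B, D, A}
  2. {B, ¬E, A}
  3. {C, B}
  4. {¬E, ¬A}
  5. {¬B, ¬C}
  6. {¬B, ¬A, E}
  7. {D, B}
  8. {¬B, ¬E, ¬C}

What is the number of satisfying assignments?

4

Satisfying assignments:
  A=F B=F C=T D=T E=F
  A=F B=T C=F D=T E=F
  A=F B=T C=F D=T E=T
  A=T B=F C=T D=T E=F
That's 4 in total.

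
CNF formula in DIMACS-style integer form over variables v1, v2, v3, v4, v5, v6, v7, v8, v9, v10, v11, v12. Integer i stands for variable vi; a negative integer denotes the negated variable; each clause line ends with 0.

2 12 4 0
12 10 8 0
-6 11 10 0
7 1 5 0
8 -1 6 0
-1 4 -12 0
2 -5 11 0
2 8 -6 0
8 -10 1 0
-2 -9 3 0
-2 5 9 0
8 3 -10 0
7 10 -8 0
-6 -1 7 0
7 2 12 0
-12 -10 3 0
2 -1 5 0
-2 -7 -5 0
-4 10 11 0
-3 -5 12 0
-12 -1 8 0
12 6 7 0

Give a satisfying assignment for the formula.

v11 occurs only positively in the remaining clauses — set v11 = True.
Branch on v1: take v1 = False.
For the remaining variables, v2 = False, v3 = True, v4 = True, v5 = True, v6 = True, v7 = True, v8 = True, v9 = True, v10 = False, v12 = True works.

v1=0, v2=0, v3=1, v4=1, v5=1, v6=1, v7=1, v8=1, v9=1, v10=0, v11=1, v12=1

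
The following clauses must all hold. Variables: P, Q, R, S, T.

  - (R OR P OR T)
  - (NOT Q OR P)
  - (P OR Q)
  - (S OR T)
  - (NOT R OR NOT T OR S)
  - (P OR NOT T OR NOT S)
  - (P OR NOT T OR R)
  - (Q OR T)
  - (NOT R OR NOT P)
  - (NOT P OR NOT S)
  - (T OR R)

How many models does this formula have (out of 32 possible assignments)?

2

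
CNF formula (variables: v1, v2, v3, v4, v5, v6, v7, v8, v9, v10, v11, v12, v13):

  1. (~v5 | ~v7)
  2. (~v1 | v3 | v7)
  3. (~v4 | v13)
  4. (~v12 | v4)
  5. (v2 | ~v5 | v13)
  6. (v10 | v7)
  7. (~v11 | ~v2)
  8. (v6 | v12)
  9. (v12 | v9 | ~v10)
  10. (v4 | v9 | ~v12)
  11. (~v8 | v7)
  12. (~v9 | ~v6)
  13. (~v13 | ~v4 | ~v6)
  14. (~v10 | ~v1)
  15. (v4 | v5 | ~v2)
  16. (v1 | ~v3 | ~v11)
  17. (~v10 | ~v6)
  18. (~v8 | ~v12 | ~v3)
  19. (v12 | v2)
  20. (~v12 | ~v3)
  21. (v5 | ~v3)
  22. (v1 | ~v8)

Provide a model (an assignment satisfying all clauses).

v1 = F, v2 = F, v3 = F, v4 = T, v5 = F, v6 = F, v7 = T, v8 = F, v9 = F, v10 = F, v11 = F, v12 = T, v13 = T

v8 occurs only negated in the remaining clauses — set v8 = False.
v11 occurs only negated in the remaining clauses — set v11 = False.
Branch on v1: take v1 = False.
The remaining clauses are satisfied by v2 = False, v3 = False, v4 = True, v5 = False, v6 = False, v7 = True, v9 = False, v10 = False, v12 = True, v13 = True.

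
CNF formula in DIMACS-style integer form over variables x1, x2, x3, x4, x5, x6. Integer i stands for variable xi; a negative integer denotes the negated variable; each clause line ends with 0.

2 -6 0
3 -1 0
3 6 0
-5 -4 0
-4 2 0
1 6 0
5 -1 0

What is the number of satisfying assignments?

Case analysis on x1 and x6:
  x1=1, x6=1: remaining (x2,x3,x4,x5) ∈ {(1,1,0,1)} — 1.
  x1=1, x6=0: remaining (x2,x3,x4,x5) ∈ {(0,1,0,1); (1,1,0,1)} — 2.
  x1=0, x6=1: x3 free; 3 ways for (x2,x4,x5) × 2^1 = 6.
  x1=0, x6=0: a clause becomes empty — 0.
Total: 1 + 2 + 6 + 0 = 9.

9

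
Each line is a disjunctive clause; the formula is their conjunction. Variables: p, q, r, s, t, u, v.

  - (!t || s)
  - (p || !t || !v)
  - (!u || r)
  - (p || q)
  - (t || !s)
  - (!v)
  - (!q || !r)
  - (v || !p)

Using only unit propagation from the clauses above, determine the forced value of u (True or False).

(!v) is a unit clause: v = False.
(!p || v): since v = False, the clause reduces to (!p). p = False.
(p || q) with p = False leaves only q, so q = True.
From (!q || !r) and q = True: r = False.
In (!u || r), r is now false; !u must hold, so u = False.

False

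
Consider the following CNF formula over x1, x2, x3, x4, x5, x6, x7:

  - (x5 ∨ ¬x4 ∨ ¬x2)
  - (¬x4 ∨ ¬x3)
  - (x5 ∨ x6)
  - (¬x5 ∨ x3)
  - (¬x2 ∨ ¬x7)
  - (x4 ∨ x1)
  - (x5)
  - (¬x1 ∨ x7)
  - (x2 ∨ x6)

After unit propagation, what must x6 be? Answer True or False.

True

(x5) stands alone — x5 = True.
In (¬x5 ∨ x3), ¬x5 is now false; x3 must hold, so x3 = True.
(¬x3 ∨ ¬x4) with x3 = True leaves only ¬x4, so x4 = False.
In (x1 ∨ x4), x4 is now false; x1 must hold, so x1 = True.
From (x7 ∨ ¬x1) and x1 = True: x7 = True.
(¬x2 ∨ ¬x7) with x7 = True leaves only ¬x2, so x2 = False.
(x2 ∨ x6) with x2 = False leaves only x6, so x6 = True.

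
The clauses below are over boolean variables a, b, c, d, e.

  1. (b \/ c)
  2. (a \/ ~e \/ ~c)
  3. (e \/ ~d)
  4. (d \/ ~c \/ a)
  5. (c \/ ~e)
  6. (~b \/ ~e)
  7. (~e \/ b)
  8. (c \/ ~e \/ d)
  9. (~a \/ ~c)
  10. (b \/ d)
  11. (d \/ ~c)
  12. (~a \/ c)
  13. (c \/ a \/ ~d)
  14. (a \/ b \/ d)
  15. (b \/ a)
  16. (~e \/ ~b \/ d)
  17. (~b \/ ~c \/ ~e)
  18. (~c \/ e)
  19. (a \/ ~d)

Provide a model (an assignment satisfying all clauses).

a = False, b = True, c = False, d = False, e = False

Check each clause:
  1. (b \/ c) — b is true.
  2. (a \/ ~e \/ ~c) — ~e is true.
  3. (e \/ ~d) — ~d is true.
  4. (a \/ d \/ ~c) — ~c is true.
  5. (~e \/ c) — ~e is true.
  6. (~b \/ ~e) — ~e is true.
  7. (~e \/ b) — b is true.
  8. (~e \/ d \/ c) — ~e is true.
  9. (~c \/ ~a) — ~c is true.
  10. (b \/ d) — b is true.
  11. (d \/ ~c) — ~c is true.
  12. (c \/ ~a) — ~a is true.
  13. (c \/ ~d \/ a) — ~d is true.
  14. (a \/ b \/ d) — b is true.
  15. (b \/ a) — b is true.
  16. (~e \/ d \/ ~b) — ~e is true.
  17. (~c \/ ~b \/ ~e) — ~e is true.
  18. (~c \/ e) — ~c is true.
  19. (~d \/ a) — ~d is true.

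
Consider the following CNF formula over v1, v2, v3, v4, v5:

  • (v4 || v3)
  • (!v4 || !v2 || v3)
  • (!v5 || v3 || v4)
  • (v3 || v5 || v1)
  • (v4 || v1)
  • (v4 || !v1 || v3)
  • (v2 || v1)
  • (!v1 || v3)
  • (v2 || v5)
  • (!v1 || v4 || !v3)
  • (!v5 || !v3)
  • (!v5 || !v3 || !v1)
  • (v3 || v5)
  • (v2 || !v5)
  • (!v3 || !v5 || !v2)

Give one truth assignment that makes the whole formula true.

v1=True  v2=True  v3=True  v4=True  v5=False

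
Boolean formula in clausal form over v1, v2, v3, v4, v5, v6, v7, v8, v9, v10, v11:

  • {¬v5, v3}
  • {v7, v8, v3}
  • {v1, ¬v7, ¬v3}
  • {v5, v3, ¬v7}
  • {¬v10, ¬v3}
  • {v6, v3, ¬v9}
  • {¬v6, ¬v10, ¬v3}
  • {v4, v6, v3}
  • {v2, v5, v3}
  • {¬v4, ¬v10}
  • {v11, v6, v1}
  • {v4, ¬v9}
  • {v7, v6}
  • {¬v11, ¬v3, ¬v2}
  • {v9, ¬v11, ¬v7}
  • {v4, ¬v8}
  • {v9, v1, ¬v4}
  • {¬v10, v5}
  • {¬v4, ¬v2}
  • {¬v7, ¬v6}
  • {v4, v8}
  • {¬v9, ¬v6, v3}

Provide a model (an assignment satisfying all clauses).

v1 = True, v2 = False, v3 = True, v4 = True, v5 = False, v6 = True, v7 = False, v8 = False, v9 = True, v10 = False, v11 = True

Check each clause:
  1. {v3, ¬v5} — v3 is true.
  2. {v3, v7, v8} — v3 is true.
  3. {¬v7, v1, ¬v3} — ¬v7 is true.
  4. {v3, v5, ¬v7} — ¬v7 is true.
  5. {¬v10, ¬v3} — ¬v10 is true.
  6. {v6, v3, ¬v9} — v3 is true.
  7. {¬v6, ¬v3, ¬v10} — ¬v10 is true.
  8. {v3, v6, v4} — v3 is true.
  9. {v5, v3, v2} — v3 is true.
  10. {¬v10, ¬v4} — ¬v10 is true.
  11. {v6, v1, v11} — v1 is true.
  12. {¬v9, v4} — v4 is true.
  13. {v6, v7} — v6 is true.
  14. {¬v3, ¬v2, ¬v11} — ¬v2 is true.
  15. {¬v7, ¬v11, v9} — v9 is true.
  16. {¬v8, v4} — ¬v8 is true.
  17. {¬v4, v9, v1} — v1 is true.
  18. {¬v10, v5} — ¬v10 is true.
  19. {¬v2, ¬v4} — ¬v2 is true.
  20. {¬v7, ¬v6} — ¬v7 is true.
  21. {v4, v8} — v4 is true.
  22. {v3, ¬v9, ¬v6} — v3 is true.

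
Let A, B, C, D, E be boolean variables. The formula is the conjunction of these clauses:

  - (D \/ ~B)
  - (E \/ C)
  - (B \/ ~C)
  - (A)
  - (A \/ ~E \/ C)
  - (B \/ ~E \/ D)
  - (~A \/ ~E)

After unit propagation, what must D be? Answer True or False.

True

Unit clause (A) sets A = True.
(~E \/ ~A): since A = True, the clause reduces to (~E). E = False.
In (C \/ E), E is now false; C must hold, so C = True.
(B \/ ~C): since C = True, the clause reduces to (B). B = True.
(D \/ ~B): since B = True, the clause reduces to (D). D = True.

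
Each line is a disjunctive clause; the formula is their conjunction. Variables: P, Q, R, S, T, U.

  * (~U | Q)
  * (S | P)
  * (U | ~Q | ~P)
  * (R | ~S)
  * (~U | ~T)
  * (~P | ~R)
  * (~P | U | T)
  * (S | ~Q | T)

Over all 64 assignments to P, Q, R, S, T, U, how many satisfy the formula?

6

The models are:
  P=F Q=F R=T S=T T=F U=F
  P=F Q=F R=T S=T T=T U=F
  P=F Q=T R=T S=T T=F U=F
  P=F Q=T R=T S=T T=F U=T
  P=F Q=T R=T S=T T=T U=F
  P=T Q=F R=F S=F T=T U=F
Count: 6.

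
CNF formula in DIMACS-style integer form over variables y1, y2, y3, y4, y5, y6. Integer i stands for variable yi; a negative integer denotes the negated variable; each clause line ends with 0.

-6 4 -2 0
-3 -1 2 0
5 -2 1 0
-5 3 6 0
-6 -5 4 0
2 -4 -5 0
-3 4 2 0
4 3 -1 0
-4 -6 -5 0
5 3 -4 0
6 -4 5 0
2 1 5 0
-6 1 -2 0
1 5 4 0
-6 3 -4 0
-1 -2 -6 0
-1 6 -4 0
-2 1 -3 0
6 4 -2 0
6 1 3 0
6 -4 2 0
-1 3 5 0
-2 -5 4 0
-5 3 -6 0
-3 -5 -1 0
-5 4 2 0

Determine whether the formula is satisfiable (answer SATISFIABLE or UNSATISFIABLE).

UNSATISFIABLE

y4 = True:
  y1 = True:
    propagation gives y6=True, y5=False, y3=True, y2=True; an empty clause results — contradiction.
  y1 = False:
    y5 = True:
      propagation gives y2=True, y6=False, y3=True; contradiction.
    y5 = False:
      propagation gives y2=False; contradiction.
y4 = False:
  y1 = True:
    propagation gives y3=True, y2=True, y6=False; an empty clause results — contradiction.
  y1 = False:
    propagation gives y5=True, y6=False, y3=True, y2=True; an empty clause results — contradiction.
Every branch closes, so no satisfying assignment exists.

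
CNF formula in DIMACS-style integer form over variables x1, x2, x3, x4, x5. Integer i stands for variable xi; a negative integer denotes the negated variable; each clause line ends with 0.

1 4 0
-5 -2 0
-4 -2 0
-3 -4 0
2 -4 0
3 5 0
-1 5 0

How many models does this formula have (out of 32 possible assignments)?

2

The models are:
  x1=T x2=F x3=F x4=F x5=T
  x1=T x2=F x3=T x4=F x5=T
That's 2 in total.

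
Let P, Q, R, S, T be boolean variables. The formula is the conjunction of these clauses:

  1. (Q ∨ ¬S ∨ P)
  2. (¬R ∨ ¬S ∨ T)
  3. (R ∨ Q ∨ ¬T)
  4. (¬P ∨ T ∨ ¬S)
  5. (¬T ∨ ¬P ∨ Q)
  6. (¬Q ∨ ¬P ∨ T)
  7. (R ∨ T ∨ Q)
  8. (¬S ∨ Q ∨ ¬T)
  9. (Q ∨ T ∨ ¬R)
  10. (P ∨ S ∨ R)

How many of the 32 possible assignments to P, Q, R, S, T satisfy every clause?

Case analysis on T and Q:
  T=1, Q=1: 7 of the 8 assignments to (P,R,S) work.
  T=1, Q=0: remaining (P,R,S) ∈ {(0,1,0)} — 1.
  T=0, Q=1: remaining (P,R,S) ∈ {(0,0,1); (0,1,0)} — 2.
  T=0, Q=0: a clause becomes empty — 0.
Total: 7 + 1 + 2 + 0 = 10.

10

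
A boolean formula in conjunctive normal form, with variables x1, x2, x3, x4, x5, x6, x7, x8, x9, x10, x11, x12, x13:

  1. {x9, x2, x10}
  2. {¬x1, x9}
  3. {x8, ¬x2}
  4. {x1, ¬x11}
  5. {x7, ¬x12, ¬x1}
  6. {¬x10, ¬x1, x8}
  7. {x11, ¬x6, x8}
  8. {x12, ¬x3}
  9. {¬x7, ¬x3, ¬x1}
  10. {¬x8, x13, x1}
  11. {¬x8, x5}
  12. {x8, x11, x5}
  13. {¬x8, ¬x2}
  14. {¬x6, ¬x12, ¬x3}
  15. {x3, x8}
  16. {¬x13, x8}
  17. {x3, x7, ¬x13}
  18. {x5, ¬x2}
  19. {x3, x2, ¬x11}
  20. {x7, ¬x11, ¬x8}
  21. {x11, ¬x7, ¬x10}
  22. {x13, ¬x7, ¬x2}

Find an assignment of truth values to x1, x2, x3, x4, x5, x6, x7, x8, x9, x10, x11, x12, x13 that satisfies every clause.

x1=1, x2=0, x3=0, x4=0, x5=1, x6=1, x7=0, x8=1, x9=1, x10=0, x11=0, x12=0, x13=0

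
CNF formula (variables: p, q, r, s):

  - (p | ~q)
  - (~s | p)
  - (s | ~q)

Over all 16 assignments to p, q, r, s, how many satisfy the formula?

Case analysis on p and q:
  p=T, q=T: remaining (r,s) ∈ {(F,T); (T,T)} — 2.
  p=T, q=F: remaining (r,s) ∈ {(F,F); (F,T); (T,F); (T,T)} — 4.
  p=F, q=T: a clause becomes empty — 0.
  p=F, q=F: remaining (r,s) ∈ {(F,F); (T,F)} — 2.
Total: 2 + 4 + 0 + 2 = 8.

8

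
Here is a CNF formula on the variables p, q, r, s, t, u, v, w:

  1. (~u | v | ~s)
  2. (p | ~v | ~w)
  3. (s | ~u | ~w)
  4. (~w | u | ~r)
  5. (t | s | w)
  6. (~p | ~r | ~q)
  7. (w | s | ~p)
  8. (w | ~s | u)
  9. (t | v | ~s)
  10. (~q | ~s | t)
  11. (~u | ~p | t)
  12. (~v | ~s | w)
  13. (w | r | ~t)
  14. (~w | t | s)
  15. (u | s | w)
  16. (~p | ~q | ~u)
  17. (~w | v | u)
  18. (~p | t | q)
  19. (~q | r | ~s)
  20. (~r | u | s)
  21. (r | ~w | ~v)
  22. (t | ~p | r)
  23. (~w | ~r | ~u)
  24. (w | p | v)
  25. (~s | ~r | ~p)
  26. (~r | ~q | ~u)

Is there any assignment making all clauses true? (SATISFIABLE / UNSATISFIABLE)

SATISFIABLE

Try p = False.
Branch on q: take q = False.
The remaining clauses are satisfied by r = True, s = False, t = True, u = True, v = True, w = False.
Every clause has at least one true literal under this assignment.
So p = 0, q = 0, r = 1, s = 0, t = 1, u = 1, v = 1, w = 0 is a satisfying assignment.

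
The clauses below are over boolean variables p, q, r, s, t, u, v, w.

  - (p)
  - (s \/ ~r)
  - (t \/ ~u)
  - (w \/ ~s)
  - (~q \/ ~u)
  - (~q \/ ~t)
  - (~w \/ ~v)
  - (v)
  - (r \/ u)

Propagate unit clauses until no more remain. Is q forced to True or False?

False

Unit clause (p) sets p = True.
Unit clause (v) sets v = True.
(~v \/ ~w): since v = True, the clause reduces to (~w). w = False.
From (~s \/ w) and w = False: s = False.
In (s \/ ~r), s is now false; ~r must hold, so r = False.
(r \/ u): since r = False, the clause reduces to (u). u = True.
In (~u \/ t), ~u is now false; t must hold, so t = True.
(~u \/ ~q): since u = True, the clause reduces to (~q). q = False.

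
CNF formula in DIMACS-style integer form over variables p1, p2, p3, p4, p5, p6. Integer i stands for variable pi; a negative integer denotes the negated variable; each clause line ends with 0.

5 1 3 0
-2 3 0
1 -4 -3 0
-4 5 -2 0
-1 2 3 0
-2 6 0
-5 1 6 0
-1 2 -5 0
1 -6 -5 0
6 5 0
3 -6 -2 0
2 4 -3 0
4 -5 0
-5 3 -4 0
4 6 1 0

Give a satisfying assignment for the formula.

p1=T  p2=T  p3=T  p4=T  p5=T  p6=T

Check each clause:
  1. (p1 ∨ p5 ∨ p3) — p1 is true.
  2. (p3 ∨ ¬p2) — p3 is true.
  3. (¬p3 ∨ p1 ∨ ¬p4) — p1 is true.
  4. (¬p2 ∨ ¬p4 ∨ p5) — p5 is true.
  5. (p2 ∨ p3 ∨ ¬p1) — p2 is true.
  6. (¬p2 ∨ p6) — p6 is true.
  7. (p6 ∨ p1 ∨ ¬p5) — p1 is true.
  8. (p2 ∨ ¬p1 ∨ ¬p5) — p2 is true.
  9. (¬p5 ∨ ¬p6 ∨ p1) — p1 is true.
  10. (p6 ∨ p5) — p5 is true.
  11. (p3 ∨ ¬p6 ∨ ¬p2) — p3 is true.
  12. (p2 ∨ ¬p3 ∨ p4) — p2 is true.
  13. (p4 ∨ ¬p5) — p4 is true.
  14. (¬p5 ∨ p3 ∨ ¬p4) — p3 is true.
  15. (p4 ∨ p6 ∨ p1) — p1 is true.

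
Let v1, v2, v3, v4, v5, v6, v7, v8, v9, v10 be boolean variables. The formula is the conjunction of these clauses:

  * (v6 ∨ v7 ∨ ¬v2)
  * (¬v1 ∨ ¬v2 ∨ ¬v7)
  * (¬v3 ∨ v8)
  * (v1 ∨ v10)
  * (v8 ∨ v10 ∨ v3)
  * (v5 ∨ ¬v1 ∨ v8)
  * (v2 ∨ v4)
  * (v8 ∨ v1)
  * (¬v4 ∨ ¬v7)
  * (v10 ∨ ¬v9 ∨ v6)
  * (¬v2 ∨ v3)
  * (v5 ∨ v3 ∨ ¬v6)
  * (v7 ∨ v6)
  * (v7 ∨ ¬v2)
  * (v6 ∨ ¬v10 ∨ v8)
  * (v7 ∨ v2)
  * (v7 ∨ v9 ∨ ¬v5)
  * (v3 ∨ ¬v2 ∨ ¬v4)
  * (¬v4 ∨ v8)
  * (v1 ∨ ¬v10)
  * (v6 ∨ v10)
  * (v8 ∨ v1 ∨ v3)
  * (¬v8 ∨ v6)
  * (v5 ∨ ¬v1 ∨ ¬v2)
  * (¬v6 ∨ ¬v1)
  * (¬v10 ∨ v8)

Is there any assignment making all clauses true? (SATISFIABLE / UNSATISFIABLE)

v8 = True:
  propagation gives v6=True, v1=False, v10=True; an empty clause results — contradiction.
v8 = False:
  propagation gives v3=False, v10=True; an empty clause results — contradiction.
Every branch closes, so no satisfying assignment exists.

UNSATISFIABLE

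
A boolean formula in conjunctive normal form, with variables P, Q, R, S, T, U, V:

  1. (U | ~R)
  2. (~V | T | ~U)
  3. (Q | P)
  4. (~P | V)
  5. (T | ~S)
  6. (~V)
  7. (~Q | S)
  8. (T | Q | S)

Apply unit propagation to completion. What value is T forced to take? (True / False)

True

(~V) is a unit clause: V = False.
(V | ~P): since V = False, the clause reduces to (~P). P = False.
From (P | Q) and P = False: Q = True.
From (S | ~Q) and Q = True: S = True.
(T | ~S) with S = True leaves only T, so T = True.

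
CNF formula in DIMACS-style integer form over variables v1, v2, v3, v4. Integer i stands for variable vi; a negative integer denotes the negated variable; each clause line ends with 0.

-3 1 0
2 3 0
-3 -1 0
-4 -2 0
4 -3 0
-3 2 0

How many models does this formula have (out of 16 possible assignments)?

2

Satisfying assignments:
  v1=0 v2=1 v3=0 v4=0
  v1=1 v2=1 v3=0 v4=0
That's 2 in total.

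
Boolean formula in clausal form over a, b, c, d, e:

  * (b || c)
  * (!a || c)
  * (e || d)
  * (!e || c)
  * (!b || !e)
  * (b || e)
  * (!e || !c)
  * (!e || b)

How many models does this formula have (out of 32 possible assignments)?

3

The models are:
  a=0 b=1 c=0 d=1 e=0
  a=0 b=1 c=1 d=1 e=0
  a=1 b=1 c=1 d=1 e=0
Count: 3.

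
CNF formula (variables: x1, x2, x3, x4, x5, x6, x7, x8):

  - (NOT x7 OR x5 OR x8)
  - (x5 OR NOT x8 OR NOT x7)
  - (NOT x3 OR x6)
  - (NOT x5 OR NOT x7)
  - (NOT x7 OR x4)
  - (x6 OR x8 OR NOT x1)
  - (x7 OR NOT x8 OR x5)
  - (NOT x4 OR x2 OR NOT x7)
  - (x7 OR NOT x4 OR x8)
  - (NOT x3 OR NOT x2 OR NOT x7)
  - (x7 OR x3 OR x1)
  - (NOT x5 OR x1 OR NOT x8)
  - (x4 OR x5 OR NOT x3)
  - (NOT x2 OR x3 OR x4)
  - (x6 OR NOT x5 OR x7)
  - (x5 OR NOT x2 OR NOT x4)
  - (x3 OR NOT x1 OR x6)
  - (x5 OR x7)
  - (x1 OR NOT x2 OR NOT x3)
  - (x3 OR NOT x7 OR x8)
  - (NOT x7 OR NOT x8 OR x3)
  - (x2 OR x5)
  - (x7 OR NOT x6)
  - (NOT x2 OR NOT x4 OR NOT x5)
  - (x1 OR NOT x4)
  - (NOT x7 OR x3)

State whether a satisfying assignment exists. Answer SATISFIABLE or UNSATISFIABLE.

UNSATISFIABLE

x7 = True:
  propagation gives x5=False, x8=True; an empty clause results — contradiction.
x7 = False:
  propagation gives x5=True, x6=True; an empty clause results — contradiction.
Every branch closes, so no satisfying assignment exists.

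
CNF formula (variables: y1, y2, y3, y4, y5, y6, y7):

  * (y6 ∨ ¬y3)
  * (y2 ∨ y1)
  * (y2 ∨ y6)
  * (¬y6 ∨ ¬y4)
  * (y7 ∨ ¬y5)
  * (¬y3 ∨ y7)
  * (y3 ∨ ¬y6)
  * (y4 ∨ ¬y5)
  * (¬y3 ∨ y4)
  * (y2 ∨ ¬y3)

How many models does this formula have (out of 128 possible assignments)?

10

Case analysis on y3 and y6:
  y3=1, y6=1: a clause becomes empty — 0.
  y3=1, y6=0: a clause becomes empty — 0.
  y3=0, y6=1: a clause becomes empty — 0.
  y3=0, y6=0: y1 free; 5 ways for (y2,y4,y5,y7) × 2^1 = 10.
Total: 0 + 0 + 0 + 10 = 10.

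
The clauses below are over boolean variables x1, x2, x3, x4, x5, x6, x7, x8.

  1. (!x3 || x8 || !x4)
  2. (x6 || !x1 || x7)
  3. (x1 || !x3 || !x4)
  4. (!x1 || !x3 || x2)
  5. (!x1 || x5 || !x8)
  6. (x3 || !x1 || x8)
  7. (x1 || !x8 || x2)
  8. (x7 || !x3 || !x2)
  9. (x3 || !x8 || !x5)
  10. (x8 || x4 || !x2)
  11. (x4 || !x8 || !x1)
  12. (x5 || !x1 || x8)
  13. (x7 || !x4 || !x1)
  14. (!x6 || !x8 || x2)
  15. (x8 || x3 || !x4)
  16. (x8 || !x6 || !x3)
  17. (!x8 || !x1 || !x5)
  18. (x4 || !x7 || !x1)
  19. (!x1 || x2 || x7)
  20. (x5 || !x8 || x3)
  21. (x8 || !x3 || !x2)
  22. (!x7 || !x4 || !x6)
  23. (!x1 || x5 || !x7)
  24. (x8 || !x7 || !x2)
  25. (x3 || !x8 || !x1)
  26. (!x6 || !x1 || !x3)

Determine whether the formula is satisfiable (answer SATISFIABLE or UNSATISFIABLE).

SATISFIABLE

Set x1 = False and propagate.
Try x2 = False.
  then x8 is forced to False.
Set x3 = False and propagate.
  then x4 is forced to False.
x5, x6, x7 are now unconstrained; take x5 = True, x6 = True, x7 = True.
Every clause has at least one true literal under this assignment.
So x1=0, x2=0, x3=0, x4=0, x5=1, x6=1, x7=1, x8=0 is a satisfying assignment.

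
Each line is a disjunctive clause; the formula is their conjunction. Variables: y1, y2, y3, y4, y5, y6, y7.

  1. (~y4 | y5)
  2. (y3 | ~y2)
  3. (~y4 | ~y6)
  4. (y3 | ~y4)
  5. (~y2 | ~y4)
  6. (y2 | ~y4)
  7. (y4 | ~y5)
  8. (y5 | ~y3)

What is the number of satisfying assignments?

Satisfying assignments:
  y1=F y2=F y3=F y4=F y5=F y6=F y7=F
  y1=F y2=F y3=F y4=F y5=F y6=F y7=T
  y1=F y2=F y3=F y4=F y5=F y6=T y7=F
  y1=F y2=F y3=F y4=F y5=F y6=T y7=T
  y1=T y2=F y3=F y4=F y5=F y6=F y7=F
  y1=T y2=F y3=F y4=F y5=F y6=F y7=T
  y1=T y2=F y3=F y4=F y5=F y6=T y7=F
  y1=T y2=F y3=F y4=F y5=F y6=T y7=T
That's 8 in total.

8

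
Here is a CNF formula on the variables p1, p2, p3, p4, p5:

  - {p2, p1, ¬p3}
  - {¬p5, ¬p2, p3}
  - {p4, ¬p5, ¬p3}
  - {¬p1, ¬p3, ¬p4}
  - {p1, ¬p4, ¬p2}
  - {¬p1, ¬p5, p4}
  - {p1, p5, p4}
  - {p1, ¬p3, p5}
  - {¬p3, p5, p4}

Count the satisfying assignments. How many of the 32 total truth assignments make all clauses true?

8

The models are:
  p1=F p2=F p3=F p4=F p5=T
  p1=F p2=F p3=F p4=T p5=F
  p1=F p2=F p3=F p4=T p5=T
  p1=T p2=F p3=F p4=F p5=F
  p1=T p2=F p3=F p4=T p5=F
  p1=T p2=F p3=F p4=T p5=T
  p1=T p2=T p3=F p4=F p5=F
  p1=T p2=T p3=F p4=T p5=F
That's 8 in total.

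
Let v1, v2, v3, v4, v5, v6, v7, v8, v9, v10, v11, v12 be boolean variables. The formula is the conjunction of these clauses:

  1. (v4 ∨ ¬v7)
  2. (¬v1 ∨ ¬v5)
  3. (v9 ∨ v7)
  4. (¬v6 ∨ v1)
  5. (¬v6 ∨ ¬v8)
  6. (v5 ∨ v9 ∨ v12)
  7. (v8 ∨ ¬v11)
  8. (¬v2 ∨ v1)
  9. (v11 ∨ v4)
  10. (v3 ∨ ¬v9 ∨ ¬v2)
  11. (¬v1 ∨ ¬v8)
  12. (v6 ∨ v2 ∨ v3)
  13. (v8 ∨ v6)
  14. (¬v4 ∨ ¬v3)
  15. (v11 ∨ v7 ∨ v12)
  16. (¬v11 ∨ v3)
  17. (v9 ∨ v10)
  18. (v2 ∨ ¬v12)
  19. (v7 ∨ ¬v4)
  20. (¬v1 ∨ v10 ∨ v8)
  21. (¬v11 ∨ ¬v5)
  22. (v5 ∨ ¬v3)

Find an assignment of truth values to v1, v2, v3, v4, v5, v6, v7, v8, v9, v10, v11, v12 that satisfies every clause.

v1=True, v2=True, v3=False, v4=True, v5=False, v6=True, v7=True, v8=False, v9=False, v10=True, v11=False, v12=True

Pure literal: v10 appears only positively; assign v10 = True.
Try v1 = True.
  then v5 is forced to False.
  then v8 is forced to False.
  then v11 is forced to False.
  then v4 is forced to True.
  then v6 is forced to True.
  then v3 is forced to False.
  then v7 is forced to True.
Set v2 = True and propagate.
  then v9 is forced to False.
  then v12 is forced to True.
Every clause has at least one true literal under this assignment.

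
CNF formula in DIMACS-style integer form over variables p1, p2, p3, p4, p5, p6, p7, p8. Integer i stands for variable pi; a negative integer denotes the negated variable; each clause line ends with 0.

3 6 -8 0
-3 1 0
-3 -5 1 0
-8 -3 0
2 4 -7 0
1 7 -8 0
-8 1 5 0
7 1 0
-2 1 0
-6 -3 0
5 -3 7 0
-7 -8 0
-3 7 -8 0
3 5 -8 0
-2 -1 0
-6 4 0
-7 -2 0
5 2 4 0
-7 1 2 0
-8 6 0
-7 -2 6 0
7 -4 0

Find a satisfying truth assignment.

p1 = True  p2 = False  p3 = False  p4 = True  p5 = False  p6 = False  p7 = True  p8 = False

Check each clause:
  1. {¬p8, p3, p6} — ¬p8 is true.
  2. {p1, ¬p3} — p1 is true.
  3. {¬p3, ¬p5, p1} — p1 is true.
  4. {¬p3, ¬p8} — ¬p8 is true.
  5. {p4, ¬p7, p2} — p4 is true.
  6. {p1, p7, ¬p8} — ¬p8 is true.
  7. {p5, ¬p8, p1} — ¬p8 is true.
  8. {p7, p1} — p1 is true.
  9. {p1, ¬p2} — p1 is true.
  10. {¬p3, ¬p6} — ¬p6 is true.
  11. {p5, ¬p3, p7} — ¬p3 is true.
  12. {¬p7, ¬p8} — ¬p8 is true.
  13. {¬p8, p7, ¬p3} — ¬p8 is true.
  14. {¬p8, p5, p3} — ¬p8 is true.
  15. {¬p1, ¬p2} — ¬p2 is true.
  16. {p4, ¬p6} — ¬p6 is true.
  17. {¬p2, ¬p7} — ¬p2 is true.
  18. {p2, p5, p4} — p4 is true.
  19. {p1, ¬p7, p2} — p1 is true.
  20. {¬p8, p6} — ¬p8 is true.
  21. {p6, ¬p7, ¬p2} — ¬p2 is true.
  22. {p7, ¬p4} — p7 is true.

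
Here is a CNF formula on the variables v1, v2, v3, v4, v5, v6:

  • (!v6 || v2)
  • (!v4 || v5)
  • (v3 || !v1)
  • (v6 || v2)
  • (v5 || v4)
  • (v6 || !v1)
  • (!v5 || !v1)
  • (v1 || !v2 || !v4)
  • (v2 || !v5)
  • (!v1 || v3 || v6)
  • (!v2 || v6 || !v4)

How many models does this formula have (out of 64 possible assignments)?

4

Satisfying assignments:
  v1=0 v2=1 v3=0 v4=0 v5=1 v6=0
  v1=0 v2=1 v3=0 v4=0 v5=1 v6=1
  v1=0 v2=1 v3=1 v4=0 v5=1 v6=0
  v1=0 v2=1 v3=1 v4=0 v5=1 v6=1
Count: 4.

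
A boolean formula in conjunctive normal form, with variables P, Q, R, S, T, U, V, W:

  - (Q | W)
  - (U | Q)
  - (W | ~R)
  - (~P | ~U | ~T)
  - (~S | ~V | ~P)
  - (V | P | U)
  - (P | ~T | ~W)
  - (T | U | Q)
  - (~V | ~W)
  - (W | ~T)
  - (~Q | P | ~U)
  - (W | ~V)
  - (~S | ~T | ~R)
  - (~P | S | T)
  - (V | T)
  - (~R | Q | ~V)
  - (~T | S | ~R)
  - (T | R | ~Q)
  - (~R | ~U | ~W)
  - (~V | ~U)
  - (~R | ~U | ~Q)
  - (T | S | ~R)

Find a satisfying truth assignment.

Try P = True.
Branch on Q: take Q = True.
For the remaining variables, R = False, S = False, T = True, U = False, V = False, W = True works.
Every clause has at least one true literal under this assignment.

P=1, Q=1, R=0, S=0, T=1, U=0, V=0, W=1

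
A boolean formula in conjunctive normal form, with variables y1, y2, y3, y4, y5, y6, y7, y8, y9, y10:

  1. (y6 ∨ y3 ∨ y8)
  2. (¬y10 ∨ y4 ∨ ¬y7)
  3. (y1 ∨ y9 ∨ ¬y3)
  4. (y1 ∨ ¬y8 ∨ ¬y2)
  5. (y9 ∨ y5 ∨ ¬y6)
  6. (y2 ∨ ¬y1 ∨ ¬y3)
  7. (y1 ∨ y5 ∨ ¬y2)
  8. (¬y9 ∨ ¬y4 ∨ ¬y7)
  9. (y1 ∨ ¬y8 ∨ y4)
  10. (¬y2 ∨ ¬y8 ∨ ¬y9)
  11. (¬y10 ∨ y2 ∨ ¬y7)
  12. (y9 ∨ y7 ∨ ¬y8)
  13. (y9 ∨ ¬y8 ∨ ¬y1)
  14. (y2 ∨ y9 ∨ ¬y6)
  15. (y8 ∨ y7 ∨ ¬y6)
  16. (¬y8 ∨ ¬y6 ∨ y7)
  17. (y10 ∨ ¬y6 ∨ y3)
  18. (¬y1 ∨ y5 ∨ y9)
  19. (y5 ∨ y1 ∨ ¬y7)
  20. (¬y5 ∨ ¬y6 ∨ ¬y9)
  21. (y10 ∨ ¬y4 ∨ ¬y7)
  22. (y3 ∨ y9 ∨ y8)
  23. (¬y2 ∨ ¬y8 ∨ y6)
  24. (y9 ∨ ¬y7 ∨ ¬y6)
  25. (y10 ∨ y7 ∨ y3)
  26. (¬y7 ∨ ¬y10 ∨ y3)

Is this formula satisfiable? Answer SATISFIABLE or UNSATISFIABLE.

SATISFIABLE

Set y1 = False and propagate.
The remaining clauses are satisfied by y2 = True, y3 = True, y4 = True, y5 = True, y6 = False, y7 = False, y8 = False, y9 = True, y10 = False.
So y1 = F, y2 = T, y3 = T, y4 = T, y5 = T, y6 = F, y7 = F, y8 = F, y9 = T, y10 = F is a satisfying assignment.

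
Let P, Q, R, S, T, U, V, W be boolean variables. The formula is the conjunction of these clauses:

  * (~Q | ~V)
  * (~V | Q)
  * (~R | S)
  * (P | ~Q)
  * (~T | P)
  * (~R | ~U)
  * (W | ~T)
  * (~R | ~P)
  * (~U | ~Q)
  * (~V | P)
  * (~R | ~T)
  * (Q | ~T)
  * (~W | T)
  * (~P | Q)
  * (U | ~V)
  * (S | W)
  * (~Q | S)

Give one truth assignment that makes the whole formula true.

P = T, Q = T, R = F, S = T, T = F, U = F, V = F, W = F

R occurs only negated in the remaining clauses — set R = False.
Pure literal: S appears only positively; assign S = True.
Set P = True and propagate.
  then Q is forced to True.
  then V is forced to False.
  then U is forced to False.
For the remaining variables, T = False, W = False works.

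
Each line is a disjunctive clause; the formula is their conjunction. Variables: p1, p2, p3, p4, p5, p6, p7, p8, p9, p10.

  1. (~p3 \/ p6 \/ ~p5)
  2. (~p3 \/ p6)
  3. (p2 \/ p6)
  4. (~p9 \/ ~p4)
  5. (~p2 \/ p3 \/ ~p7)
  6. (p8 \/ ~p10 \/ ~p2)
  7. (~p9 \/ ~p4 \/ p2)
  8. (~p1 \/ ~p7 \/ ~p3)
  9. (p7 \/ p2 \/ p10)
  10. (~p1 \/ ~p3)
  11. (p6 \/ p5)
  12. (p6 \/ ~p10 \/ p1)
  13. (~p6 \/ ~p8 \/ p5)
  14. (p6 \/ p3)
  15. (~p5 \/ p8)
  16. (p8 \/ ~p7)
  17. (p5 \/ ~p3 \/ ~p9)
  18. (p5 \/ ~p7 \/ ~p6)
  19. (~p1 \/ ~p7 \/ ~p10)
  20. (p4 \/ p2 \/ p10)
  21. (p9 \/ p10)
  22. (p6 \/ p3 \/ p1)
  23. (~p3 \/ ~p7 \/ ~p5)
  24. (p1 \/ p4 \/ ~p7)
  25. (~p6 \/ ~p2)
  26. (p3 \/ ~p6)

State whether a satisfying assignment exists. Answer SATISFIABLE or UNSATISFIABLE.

SATISFIABLE

Set p1 = False and propagate.
Try p2 = False.
  then p6 is forced to True.
  then p3 is forced to True.
For the remaining variables, p4 = True, p5 = True, p7 = False, p8 = True, p9 = False, p10 = True works.
So p1=F, p2=F, p3=T, p4=T, p5=T, p6=T, p7=F, p8=T, p9=F, p10=T is a satisfying assignment.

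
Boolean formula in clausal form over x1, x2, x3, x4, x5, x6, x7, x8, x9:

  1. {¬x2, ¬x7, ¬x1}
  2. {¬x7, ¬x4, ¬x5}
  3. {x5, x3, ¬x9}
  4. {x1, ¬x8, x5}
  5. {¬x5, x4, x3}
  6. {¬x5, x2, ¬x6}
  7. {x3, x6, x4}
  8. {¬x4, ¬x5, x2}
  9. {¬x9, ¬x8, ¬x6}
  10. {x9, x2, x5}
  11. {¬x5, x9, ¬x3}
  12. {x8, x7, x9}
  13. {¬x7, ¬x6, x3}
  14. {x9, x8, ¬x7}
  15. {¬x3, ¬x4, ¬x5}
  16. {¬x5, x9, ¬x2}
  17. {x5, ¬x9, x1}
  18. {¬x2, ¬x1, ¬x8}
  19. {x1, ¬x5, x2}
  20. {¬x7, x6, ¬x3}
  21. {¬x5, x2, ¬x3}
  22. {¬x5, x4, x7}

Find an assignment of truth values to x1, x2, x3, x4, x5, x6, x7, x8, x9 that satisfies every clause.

Try x1 = True.
Set x2 = False and propagate.
For the remaining variables, x3 = True, x4 = False, x5 = False, x6 = False, x7 = False, x8 = False, x9 = True works.

x1 = T  x2 = F  x3 = T  x4 = F  x5 = F  x6 = F  x7 = F  x8 = F  x9 = T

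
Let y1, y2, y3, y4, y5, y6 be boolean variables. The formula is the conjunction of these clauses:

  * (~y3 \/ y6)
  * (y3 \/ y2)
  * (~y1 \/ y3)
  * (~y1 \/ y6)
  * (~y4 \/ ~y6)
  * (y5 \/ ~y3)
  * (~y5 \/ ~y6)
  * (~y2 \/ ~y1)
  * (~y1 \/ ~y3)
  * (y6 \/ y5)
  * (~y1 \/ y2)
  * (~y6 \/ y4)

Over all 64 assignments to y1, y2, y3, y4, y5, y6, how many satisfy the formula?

The models are:
  y1=F y2=T y3=F y4=F y5=T y6=F
  y1=F y2=T y3=F y4=T y5=T y6=F
Count: 2.

2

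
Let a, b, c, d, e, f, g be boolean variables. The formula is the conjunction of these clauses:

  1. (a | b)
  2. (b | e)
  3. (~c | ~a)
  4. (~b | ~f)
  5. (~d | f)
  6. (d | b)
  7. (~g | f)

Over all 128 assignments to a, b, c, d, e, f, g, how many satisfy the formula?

Split on b, then f.
  b=1, f=1: a clause becomes empty — 0.
  b=1, f=0: e free; 3 ways for (a,c,d,g) × 2^1 = 6.
  b=0, f=1: remaining (a,c,d,e,g) ∈ {(1,0,1,1,0); (1,0,1,1,1)} — 2.
  b=0, f=0: a clause becomes empty — 0.
Total: 0 + 6 + 2 + 0 = 8.

8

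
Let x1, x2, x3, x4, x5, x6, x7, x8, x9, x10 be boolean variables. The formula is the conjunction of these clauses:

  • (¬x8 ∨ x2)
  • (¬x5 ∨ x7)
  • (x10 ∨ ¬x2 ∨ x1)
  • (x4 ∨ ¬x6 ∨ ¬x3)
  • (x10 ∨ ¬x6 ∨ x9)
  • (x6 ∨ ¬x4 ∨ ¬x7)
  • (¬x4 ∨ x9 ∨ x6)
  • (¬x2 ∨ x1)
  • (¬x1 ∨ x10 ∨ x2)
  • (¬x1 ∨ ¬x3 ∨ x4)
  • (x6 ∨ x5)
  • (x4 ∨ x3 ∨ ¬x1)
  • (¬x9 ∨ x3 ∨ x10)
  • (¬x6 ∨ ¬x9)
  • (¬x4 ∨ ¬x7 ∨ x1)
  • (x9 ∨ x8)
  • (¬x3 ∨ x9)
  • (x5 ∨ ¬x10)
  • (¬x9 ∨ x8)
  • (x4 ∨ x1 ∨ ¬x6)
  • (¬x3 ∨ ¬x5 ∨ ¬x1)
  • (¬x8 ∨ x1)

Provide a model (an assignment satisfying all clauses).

Branch on x1: take x1 = True.
Branch on x2: take x2 = True.
Branch on x3: take x3 = False.
  then x4 is forced to True.
The remaining clauses are satisfied by x5 = True, x6 = True, x7 = True, x8 = True, x9 = False, x10 = True.

x1=True  x2=True  x3=False  x4=True  x5=True  x6=True  x7=True  x8=True  x9=False  x10=True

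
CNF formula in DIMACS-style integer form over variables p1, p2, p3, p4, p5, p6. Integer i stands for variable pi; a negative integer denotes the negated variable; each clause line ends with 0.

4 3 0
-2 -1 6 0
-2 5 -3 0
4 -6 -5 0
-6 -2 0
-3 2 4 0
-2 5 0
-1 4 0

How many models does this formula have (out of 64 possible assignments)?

19

Case analysis on p2 and p4:
  p2=1, p4=1: remaining (p1,p3,p5,p6) ∈ {(0,0,1,0); (0,1,1,0)} — 2.
  p2=1, p4=0: remaining (p1,p3,p5,p6) ∈ {(0,1,1,0)} — 1.
  p2=0, p4=1: p1, p3, p5, p6 free → 2^4 = 16.
  p2=0, p4=0: a clause becomes empty — 0.
Total: 2 + 1 + 16 + 0 = 19.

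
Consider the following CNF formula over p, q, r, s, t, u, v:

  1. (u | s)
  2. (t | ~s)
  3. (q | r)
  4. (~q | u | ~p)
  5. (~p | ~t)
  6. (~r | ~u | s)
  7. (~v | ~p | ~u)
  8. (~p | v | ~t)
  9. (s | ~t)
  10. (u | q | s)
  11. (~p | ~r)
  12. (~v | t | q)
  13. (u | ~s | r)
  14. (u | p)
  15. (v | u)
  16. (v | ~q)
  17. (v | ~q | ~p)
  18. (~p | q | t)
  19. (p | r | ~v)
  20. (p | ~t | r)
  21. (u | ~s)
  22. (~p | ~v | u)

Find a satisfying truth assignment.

p=0, q=0, r=1, s=1, t=1, u=1, v=0

Check each clause:
  1. (s | u) — s is true.
  2. (~s | t) — t is true.
  3. (r | q) — r is true.
  4. (~q | u | ~p) — ~q is true.
  5. (~p | ~t) — ~p is true.
  6. (~u | s | ~r) — s is true.
  7. (~v | ~u | ~p) — ~v is true.
  8. (~t | ~p | v) — ~p is true.
  9. (s | ~t) — s is true.
  10. (s | u | q) — s is true.
  11. (~r | ~p) — ~p is true.
  12. (~v | t | q) — ~v is true.
  13. (u | ~s | r) — r is true.
  14. (p | u) — u is true.
  15. (v | u) — u is true.
  16. (v | ~q) — ~q is true.
  17. (v | ~q | ~p) — ~p is true.
  18. (q | t | ~p) — t is true.
  19. (p | r | ~v) — r is true.
  20. (r | ~t | p) — r is true.
  21. (u | ~s) — u is true.
  22. (~v | u | ~p) — ~v is true.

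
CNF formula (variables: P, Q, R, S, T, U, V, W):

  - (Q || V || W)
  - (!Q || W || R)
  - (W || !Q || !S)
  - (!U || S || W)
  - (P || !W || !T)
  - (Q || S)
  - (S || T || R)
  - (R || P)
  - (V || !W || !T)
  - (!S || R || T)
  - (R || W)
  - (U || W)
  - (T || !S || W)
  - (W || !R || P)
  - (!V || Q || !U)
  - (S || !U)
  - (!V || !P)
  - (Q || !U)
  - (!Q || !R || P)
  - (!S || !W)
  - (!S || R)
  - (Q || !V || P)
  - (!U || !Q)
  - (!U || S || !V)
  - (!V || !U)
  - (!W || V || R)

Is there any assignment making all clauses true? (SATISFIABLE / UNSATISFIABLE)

SATISFIABLE

Branch on P: take P = True.
  then V is forced to False.
For the remaining variables, Q = True, R = True, S = False, T = False, U = False, W = True works.
Every clause has at least one true literal under this assignment.
So P = True  Q = True  R = True  S = False  T = False  U = False  V = False  W = True is a satisfying assignment.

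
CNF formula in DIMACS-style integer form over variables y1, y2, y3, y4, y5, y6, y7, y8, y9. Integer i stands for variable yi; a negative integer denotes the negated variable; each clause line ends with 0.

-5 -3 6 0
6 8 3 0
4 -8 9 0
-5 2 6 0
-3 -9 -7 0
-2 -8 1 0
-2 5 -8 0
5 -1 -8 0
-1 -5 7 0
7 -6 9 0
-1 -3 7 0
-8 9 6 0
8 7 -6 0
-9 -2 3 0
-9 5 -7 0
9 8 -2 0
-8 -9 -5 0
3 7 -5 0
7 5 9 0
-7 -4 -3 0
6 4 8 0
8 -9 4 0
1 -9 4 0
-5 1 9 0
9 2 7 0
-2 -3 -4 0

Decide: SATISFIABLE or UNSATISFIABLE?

SATISFIABLE

Branch on y1: take y1 = True.
The remaining clauses are satisfied by y2 = False, y3 = False, y4 = False, y5 = False, y6 = True, y7 = True, y8 = False, y9 = False.
So y1 = T, y2 = F, y3 = F, y4 = F, y5 = F, y6 = T, y7 = T, y8 = F, y9 = F is a satisfying assignment.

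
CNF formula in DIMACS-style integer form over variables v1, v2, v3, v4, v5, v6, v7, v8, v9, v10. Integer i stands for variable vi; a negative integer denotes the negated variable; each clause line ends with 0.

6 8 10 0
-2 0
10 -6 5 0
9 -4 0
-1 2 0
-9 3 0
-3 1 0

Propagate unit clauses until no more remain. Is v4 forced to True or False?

(¬v2) is a unit clause: v2 = False.
In (v2 ∨ ¬v1), v2 is now false; ¬v1 must hold, so v1 = False.
In (v1 ∨ ¬v3), v1 is now false; ¬v3 must hold, so v3 = False.
(v3 ∨ ¬v9): since v3 = False, the clause reduces to (¬v9). v9 = False.
(¬v4 ∨ v9) with v9 = False leaves only ¬v4, so v4 = False.

False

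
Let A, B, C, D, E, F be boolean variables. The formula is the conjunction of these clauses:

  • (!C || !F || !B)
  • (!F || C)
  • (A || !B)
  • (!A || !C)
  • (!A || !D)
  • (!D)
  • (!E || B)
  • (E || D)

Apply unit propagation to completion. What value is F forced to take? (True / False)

(!D) is a unit clause: D = False.
(E || D): since D = False, the clause reduces to (E). E = True.
From (!E || B) and E = True: B = True.
(!B || A) with B = True leaves only A, so A = True.
(!C || !A) with A = True leaves only !C, so C = False.
From (C || !F) and C = False: F = False.

False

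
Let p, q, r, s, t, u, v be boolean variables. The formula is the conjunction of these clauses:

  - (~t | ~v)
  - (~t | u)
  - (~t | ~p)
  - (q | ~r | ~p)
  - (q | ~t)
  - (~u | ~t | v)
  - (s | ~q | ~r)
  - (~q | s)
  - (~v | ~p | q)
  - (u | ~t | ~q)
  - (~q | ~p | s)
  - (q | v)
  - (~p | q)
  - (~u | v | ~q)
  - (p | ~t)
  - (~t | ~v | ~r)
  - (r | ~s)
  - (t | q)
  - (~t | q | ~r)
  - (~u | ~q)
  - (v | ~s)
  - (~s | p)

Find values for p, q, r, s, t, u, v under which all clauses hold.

p = 1, q = 1, r = 1, s = 1, t = 0, u = 0, v = 1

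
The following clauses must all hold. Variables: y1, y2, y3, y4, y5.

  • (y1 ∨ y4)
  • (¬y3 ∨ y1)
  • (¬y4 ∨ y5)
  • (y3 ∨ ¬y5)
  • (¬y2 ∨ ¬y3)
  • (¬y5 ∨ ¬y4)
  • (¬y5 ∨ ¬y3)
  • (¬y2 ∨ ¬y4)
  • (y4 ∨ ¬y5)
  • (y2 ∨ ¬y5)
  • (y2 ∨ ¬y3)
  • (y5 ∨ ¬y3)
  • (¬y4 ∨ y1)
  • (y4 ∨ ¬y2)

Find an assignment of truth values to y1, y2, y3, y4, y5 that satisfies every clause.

y1=True  y2=False  y3=False  y4=False  y5=False

Check each clause:
  1. (y4 ∨ y1) — y1 is true.
  2. (y1 ∨ ¬y3) — y1 is true.
  3. (¬y4 ∨ y5) — ¬y4 is true.
  4. (y3 ∨ ¬y5) — ¬y5 is true.
  5. (¬y2 ∨ ¬y3) — ¬y3 is true.
  6. (¬y4 ∨ ¬y5) — ¬y5 is true.
  7. (¬y5 ∨ ¬y3) — ¬y5 is true.
  8. (¬y2 ∨ ¬y4) — ¬y4 is true.
  9. (¬y5 ∨ y4) — ¬y5 is true.
  10. (¬y5 ∨ y2) — ¬y5 is true.
  11. (y2 ∨ ¬y3) — ¬y3 is true.
  12. (y5 ∨ ¬y3) — ¬y3 is true.
  13. (y1 ∨ ¬y4) — y1 is true.
  14. (y4 ∨ ¬y2) — ¬y2 is true.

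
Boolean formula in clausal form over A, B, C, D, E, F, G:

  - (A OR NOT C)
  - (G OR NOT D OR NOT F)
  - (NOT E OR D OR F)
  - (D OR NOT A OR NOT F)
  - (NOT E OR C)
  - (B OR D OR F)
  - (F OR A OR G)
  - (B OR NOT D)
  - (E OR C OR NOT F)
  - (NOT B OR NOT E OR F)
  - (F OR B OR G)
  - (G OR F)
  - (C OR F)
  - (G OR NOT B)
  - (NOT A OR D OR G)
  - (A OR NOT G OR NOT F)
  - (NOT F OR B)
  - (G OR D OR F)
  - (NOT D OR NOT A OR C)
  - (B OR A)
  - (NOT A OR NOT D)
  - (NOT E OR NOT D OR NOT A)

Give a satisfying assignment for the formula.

Set A = True and propagate.
  then D is forced to False.
  then F is forced to False.
  then E is forced to False.
  then B is forced to True.
  then G is forced to True.
  then C is forced to True.
Every clause has at least one true literal under this assignment.

A=T, B=T, C=T, D=F, E=F, F=F, G=T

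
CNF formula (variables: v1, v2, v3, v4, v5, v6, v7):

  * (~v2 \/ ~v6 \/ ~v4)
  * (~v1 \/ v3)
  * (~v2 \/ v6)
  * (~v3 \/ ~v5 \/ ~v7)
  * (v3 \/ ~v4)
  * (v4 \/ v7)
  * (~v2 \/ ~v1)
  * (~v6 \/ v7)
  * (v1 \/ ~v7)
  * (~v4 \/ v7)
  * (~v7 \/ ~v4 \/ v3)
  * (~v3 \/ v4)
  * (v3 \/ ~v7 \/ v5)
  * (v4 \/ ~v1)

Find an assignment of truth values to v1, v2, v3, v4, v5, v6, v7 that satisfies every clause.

v1=T, v2=F, v3=T, v4=T, v5=F, v6=T, v7=T

Check each clause:
  1. (~v4 \/ ~v6 \/ ~v2) — ~v2 is true.
  2. (v3 \/ ~v1) — v3 is true.
  3. (~v2 \/ v6) — ~v2 is true.
  4. (~v3 \/ ~v7 \/ ~v5) — ~v5 is true.
  5. (v3 \/ ~v4) — v3 is true.
  6. (v7 \/ v4) — v4 is true.
  7. (~v1 \/ ~v2) — ~v2 is true.
  8. (~v6 \/ v7) — v7 is true.
  9. (v1 \/ ~v7) — v1 is true.
  10. (~v4 \/ v7) — v7 is true.
  11. (~v4 \/ v3 \/ ~v7) — v3 is true.
  12. (~v3 \/ v4) — v4 is true.
  13. (~v7 \/ v3 \/ v5) — v3 is true.
  14. (v4 \/ ~v1) — v4 is true.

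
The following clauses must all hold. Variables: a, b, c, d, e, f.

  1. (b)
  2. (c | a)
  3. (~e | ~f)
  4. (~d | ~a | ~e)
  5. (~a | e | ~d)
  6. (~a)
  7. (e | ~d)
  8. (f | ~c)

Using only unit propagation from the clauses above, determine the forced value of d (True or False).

False

Unit clause (b) sets b = True.
(~a) stands alone — a = False.
(a | c): since a = False, the clause reduces to (c). c = True.
(f | ~c) with c = True leaves only f, so f = True.
From (~f | ~e) and f = True: e = False.
In (~d | e), e is now false; ~d must hold, so d = False.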